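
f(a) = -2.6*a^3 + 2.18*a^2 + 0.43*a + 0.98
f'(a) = -7.8*a^2 + 4.36*a + 0.43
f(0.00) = 0.98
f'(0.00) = 0.43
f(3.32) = -68.71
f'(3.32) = -71.07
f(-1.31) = 10.00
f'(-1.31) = -18.67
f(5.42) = -346.62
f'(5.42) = -205.07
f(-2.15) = 35.97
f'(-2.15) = -45.00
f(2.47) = -23.84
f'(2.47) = -36.39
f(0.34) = 1.28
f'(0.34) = 1.01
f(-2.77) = 71.78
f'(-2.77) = -71.50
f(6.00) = -479.56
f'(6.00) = -254.21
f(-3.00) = 89.51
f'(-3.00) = -82.85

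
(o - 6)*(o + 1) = o^2 - 5*o - 6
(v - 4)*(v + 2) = v^2 - 2*v - 8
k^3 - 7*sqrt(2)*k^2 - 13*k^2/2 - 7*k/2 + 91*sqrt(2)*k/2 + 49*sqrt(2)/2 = (k - 7)*(k + 1/2)*(k - 7*sqrt(2))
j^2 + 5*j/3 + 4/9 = (j + 1/3)*(j + 4/3)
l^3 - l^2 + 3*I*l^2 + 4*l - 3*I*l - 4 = (l - 1)*(l - I)*(l + 4*I)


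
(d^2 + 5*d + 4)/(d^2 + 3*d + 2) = (d + 4)/(d + 2)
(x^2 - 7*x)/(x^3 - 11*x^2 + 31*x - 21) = x/(x^2 - 4*x + 3)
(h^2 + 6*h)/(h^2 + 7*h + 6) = h/(h + 1)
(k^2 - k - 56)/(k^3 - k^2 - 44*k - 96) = (k + 7)/(k^2 + 7*k + 12)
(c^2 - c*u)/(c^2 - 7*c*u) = (c - u)/(c - 7*u)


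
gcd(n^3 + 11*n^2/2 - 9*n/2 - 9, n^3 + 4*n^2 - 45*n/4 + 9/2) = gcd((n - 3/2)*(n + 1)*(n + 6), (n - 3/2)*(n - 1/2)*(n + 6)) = n^2 + 9*n/2 - 9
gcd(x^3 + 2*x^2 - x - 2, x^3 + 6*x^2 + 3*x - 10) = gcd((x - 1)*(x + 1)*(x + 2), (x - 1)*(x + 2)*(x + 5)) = x^2 + x - 2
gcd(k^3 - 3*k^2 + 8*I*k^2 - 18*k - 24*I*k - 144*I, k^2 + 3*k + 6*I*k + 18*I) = k + 3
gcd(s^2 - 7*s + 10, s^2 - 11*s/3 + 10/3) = s - 2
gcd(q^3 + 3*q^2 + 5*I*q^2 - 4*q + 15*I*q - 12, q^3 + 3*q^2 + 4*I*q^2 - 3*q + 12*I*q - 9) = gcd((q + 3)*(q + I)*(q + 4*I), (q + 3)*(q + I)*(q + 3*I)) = q^2 + q*(3 + I) + 3*I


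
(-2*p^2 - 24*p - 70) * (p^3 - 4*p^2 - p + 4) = -2*p^5 - 16*p^4 + 28*p^3 + 296*p^2 - 26*p - 280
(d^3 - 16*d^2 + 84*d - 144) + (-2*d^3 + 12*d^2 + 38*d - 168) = -d^3 - 4*d^2 + 122*d - 312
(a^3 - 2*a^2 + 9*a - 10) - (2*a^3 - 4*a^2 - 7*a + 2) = -a^3 + 2*a^2 + 16*a - 12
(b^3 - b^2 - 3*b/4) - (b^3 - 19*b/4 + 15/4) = -b^2 + 4*b - 15/4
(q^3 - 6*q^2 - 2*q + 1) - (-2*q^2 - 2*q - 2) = q^3 - 4*q^2 + 3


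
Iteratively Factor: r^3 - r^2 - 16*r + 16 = (r - 1)*(r^2 - 16) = (r - 4)*(r - 1)*(r + 4)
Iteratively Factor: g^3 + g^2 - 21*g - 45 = (g + 3)*(g^2 - 2*g - 15) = (g - 5)*(g + 3)*(g + 3)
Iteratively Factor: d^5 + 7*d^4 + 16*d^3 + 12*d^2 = (d + 3)*(d^4 + 4*d^3 + 4*d^2) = (d + 2)*(d + 3)*(d^3 + 2*d^2) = d*(d + 2)*(d + 3)*(d^2 + 2*d) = d^2*(d + 2)*(d + 3)*(d + 2)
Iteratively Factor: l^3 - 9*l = (l)*(l^2 - 9) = l*(l - 3)*(l + 3)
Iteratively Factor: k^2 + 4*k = (k)*(k + 4)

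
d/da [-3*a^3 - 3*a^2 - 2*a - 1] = -9*a^2 - 6*a - 2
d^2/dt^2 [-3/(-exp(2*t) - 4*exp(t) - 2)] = 12*(-(exp(t) + 1)*(exp(2*t) + 4*exp(t) + 2) + 2*(exp(t) + 2)^2*exp(t))*exp(t)/(exp(2*t) + 4*exp(t) + 2)^3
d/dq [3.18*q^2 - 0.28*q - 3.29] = 6.36*q - 0.28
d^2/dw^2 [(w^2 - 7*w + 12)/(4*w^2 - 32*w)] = (w^3 + 36*w^2 - 288*w + 768)/(2*w^3*(w^3 - 24*w^2 + 192*w - 512))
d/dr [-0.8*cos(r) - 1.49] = 0.8*sin(r)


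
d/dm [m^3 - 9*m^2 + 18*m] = 3*m^2 - 18*m + 18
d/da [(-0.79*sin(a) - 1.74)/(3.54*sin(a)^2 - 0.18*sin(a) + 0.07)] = (2.7966*sin(a)^2 + 12.3192*sin(a) - 0.3685)*cos(a)/(12.5316*sin(a)^4 - 1.2744*sin(a)^3 + 0.528*sin(a)^2 - 0.0252*sin(a) + 0.0049)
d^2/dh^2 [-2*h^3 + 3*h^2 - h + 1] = 6 - 12*h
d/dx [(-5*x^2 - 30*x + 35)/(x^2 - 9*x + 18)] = 25*(3*x^2 - 10*x - 9)/(x^4 - 18*x^3 + 117*x^2 - 324*x + 324)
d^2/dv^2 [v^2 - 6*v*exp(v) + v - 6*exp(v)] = -6*v*exp(v) - 18*exp(v) + 2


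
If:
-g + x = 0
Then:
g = x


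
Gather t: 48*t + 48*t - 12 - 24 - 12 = 96*t - 48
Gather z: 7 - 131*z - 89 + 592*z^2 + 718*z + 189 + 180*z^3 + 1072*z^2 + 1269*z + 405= 180*z^3 + 1664*z^2 + 1856*z + 512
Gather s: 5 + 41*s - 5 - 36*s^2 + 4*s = -36*s^2 + 45*s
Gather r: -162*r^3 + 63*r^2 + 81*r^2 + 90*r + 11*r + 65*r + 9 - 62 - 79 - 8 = -162*r^3 + 144*r^2 + 166*r - 140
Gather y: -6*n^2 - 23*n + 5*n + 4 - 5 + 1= -6*n^2 - 18*n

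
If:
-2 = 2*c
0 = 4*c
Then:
No Solution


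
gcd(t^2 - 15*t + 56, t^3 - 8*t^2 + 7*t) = t - 7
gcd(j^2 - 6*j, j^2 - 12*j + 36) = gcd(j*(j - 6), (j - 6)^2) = j - 6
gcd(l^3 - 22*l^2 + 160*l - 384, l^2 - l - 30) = l - 6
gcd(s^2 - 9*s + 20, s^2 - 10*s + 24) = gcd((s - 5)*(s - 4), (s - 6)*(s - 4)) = s - 4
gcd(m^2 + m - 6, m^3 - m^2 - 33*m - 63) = m + 3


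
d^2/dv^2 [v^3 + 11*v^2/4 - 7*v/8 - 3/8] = 6*v + 11/2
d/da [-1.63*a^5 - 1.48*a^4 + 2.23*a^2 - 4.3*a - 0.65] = -8.15*a^4 - 5.92*a^3 + 4.46*a - 4.3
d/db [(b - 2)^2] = 2*b - 4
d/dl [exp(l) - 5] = exp(l)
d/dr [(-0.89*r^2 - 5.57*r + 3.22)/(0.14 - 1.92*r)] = (1.7088*r^2 - 0.2492*r + 5.4026)/(3.6864*r^2 - 0.5376*r + 0.0196)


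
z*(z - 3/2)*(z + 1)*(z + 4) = z^4 + 7*z^3/2 - 7*z^2/2 - 6*z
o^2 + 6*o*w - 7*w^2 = (o - w)*(o + 7*w)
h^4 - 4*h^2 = h^2*(h - 2)*(h + 2)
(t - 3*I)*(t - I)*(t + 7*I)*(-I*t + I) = -I*t^4 + 3*t^3 + I*t^3 - 3*t^2 - 25*I*t^2 - 21*t + 25*I*t + 21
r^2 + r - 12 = (r - 3)*(r + 4)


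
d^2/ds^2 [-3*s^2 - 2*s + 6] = -6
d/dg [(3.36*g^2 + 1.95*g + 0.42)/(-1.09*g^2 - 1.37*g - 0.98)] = (-2.4777*g^2 - 5.67*g - 1.3356)/(1.1881*g^4 + 2.9866*g^3 + 4.0133*g^2 + 2.6852*g + 0.9604)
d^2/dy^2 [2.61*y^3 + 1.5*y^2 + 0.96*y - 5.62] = 15.66*y + 3.0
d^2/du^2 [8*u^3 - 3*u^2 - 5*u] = 48*u - 6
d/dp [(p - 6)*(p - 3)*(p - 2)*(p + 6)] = 4*p^3 - 15*p^2 - 60*p + 180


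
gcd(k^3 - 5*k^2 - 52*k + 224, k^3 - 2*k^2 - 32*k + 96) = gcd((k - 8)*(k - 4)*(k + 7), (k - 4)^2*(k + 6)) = k - 4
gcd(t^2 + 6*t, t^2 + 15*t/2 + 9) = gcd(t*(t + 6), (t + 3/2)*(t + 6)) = t + 6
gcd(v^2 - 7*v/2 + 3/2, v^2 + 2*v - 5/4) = v - 1/2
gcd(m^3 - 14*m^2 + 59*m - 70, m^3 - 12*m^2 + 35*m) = m^2 - 12*m + 35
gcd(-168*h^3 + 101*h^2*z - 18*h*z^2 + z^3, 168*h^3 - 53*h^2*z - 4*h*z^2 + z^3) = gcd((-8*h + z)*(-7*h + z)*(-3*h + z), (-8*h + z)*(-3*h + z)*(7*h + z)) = 24*h^2 - 11*h*z + z^2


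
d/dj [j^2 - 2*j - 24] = 2*j - 2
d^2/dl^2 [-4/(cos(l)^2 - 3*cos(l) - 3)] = 4*(-4*sin(l)^4 - 9*sin(l)^2*cos(l) + 23*sin(l)^2 + 5)/(sin(l)^2 + 3*cos(l) + 2)^3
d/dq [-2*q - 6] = -2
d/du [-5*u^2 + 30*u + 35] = 30 - 10*u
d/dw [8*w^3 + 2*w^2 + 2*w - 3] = 24*w^2 + 4*w + 2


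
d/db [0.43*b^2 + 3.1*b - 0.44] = 0.86*b + 3.1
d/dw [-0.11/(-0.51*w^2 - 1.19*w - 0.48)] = (-0.1122*w - 0.1309)/(0.51*w^2 + 1.19*w + 0.48)^2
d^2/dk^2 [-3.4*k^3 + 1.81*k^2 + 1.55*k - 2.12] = 3.62 - 20.4*k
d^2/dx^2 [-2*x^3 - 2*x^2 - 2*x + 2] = -12*x - 4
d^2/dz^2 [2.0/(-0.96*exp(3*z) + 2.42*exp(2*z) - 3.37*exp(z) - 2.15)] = (-2.0*(2.88*exp(2*z) - 4.84*exp(z) + 3.37)*(5.76*exp(2*z) - 9.68*exp(z) + 6.74)*exp(z) + (17.28*exp(2*z) - 19.36*exp(z) + 6.74)*(0.96*exp(3*z) - 2.42*exp(2*z) + 3.37*exp(z) + 2.15))*exp(z)/(0.96*exp(3*z) - 2.42*exp(2*z) + 3.37*exp(z) + 2.15)^3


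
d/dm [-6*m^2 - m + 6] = -12*m - 1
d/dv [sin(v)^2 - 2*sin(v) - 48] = 2*(sin(v) - 1)*cos(v)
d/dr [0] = 0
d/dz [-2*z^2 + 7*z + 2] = 7 - 4*z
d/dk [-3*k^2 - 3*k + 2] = -6*k - 3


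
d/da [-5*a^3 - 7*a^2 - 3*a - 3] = -15*a^2 - 14*a - 3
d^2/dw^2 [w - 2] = 0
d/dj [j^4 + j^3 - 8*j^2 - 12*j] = 4*j^3 + 3*j^2 - 16*j - 12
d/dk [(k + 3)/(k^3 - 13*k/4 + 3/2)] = 4*(4*k^3 - 13*k - (k + 3)*(12*k^2 - 13) + 6)/(4*k^3 - 13*k + 6)^2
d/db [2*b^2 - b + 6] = 4*b - 1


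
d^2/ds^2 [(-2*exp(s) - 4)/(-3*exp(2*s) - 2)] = (18*exp(4*s) + 144*exp(3*s) - 72*exp(2*s) - 96*exp(s) + 8)*exp(s)/(27*exp(6*s) + 54*exp(4*s) + 36*exp(2*s) + 8)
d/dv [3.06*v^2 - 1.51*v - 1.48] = 6.12*v - 1.51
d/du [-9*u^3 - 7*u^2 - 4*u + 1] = -27*u^2 - 14*u - 4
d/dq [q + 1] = 1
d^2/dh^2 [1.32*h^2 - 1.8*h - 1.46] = 2.64000000000000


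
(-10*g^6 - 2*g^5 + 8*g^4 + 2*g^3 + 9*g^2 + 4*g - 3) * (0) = 0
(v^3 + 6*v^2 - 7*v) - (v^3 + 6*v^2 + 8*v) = -15*v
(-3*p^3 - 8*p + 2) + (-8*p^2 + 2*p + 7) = -3*p^3 - 8*p^2 - 6*p + 9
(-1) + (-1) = -2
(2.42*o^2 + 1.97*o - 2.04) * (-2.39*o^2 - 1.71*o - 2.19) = -5.7838*o^4 - 8.8465*o^3 - 3.7929*o^2 - 0.8259*o + 4.4676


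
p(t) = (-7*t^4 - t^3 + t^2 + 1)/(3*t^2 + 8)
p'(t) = -6*t*(-7*t^4 - t^3 + t^2 + 1)/(3*t^2 + 8)^2 + (-28*t^3 - 3*t^2 + 2*t)/(3*t^2 + 8)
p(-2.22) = -6.72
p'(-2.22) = 8.67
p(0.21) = 0.13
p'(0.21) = -0.02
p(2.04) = -6.08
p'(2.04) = -8.38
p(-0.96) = -0.29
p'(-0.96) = 1.71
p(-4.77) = -45.79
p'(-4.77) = 21.65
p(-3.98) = -30.20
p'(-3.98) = 17.81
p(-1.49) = -1.91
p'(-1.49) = 4.50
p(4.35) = -39.66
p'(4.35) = -20.34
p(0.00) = 0.12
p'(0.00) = 0.00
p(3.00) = -16.69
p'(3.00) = -13.62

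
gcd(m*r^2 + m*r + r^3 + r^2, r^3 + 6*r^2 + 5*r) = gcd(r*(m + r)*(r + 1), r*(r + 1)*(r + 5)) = r^2 + r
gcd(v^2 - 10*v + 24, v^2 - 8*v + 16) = v - 4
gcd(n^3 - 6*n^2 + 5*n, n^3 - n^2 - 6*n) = n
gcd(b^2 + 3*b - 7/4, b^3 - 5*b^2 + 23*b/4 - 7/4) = b - 1/2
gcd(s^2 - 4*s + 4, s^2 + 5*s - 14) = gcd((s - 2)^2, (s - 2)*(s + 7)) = s - 2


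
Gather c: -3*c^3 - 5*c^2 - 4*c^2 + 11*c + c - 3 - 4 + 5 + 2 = -3*c^3 - 9*c^2 + 12*c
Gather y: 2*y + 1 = 2*y + 1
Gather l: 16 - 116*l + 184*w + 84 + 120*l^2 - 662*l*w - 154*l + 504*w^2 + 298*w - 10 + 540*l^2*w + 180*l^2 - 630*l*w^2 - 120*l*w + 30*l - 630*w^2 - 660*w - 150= l^2*(540*w + 300) + l*(-630*w^2 - 782*w - 240) - 126*w^2 - 178*w - 60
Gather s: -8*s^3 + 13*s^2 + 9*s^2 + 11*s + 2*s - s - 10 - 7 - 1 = -8*s^3 + 22*s^2 + 12*s - 18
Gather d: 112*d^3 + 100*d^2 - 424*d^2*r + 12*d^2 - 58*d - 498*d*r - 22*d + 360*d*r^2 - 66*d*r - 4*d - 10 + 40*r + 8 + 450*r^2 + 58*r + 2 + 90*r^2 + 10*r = 112*d^3 + d^2*(112 - 424*r) + d*(360*r^2 - 564*r - 84) + 540*r^2 + 108*r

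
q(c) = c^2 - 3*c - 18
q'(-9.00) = -21.00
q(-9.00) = 90.00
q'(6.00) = 9.00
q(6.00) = 0.00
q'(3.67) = 4.34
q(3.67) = -15.54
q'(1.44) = -0.12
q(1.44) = -20.25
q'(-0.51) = -4.02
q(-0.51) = -16.21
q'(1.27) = -0.46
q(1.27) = -20.20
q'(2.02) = 1.04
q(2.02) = -19.98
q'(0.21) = -2.58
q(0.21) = -18.59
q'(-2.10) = -7.20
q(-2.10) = -7.29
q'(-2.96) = -8.92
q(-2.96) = -0.36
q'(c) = 2*c - 3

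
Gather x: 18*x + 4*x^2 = 4*x^2 + 18*x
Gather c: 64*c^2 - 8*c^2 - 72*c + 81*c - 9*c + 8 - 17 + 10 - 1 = 56*c^2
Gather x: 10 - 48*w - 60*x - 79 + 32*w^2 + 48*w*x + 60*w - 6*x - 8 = 32*w^2 + 12*w + x*(48*w - 66) - 77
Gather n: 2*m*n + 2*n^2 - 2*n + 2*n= 2*m*n + 2*n^2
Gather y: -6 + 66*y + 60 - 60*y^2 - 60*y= -60*y^2 + 6*y + 54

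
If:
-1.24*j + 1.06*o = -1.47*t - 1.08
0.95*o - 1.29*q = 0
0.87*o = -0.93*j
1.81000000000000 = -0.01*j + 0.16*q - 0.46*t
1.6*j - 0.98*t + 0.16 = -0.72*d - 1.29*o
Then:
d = -4.39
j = -1.68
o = 1.79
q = 1.32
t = -3.44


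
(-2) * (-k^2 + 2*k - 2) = 2*k^2 - 4*k + 4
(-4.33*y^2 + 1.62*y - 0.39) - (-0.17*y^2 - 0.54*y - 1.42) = -4.16*y^2 + 2.16*y + 1.03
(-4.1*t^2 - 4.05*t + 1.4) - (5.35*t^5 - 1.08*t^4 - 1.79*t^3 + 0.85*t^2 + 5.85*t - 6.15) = -5.35*t^5 + 1.08*t^4 + 1.79*t^3 - 4.95*t^2 - 9.9*t + 7.55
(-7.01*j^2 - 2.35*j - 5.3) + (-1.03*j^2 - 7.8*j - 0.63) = -8.04*j^2 - 10.15*j - 5.93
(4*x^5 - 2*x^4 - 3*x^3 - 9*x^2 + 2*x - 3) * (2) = 8*x^5 - 4*x^4 - 6*x^3 - 18*x^2 + 4*x - 6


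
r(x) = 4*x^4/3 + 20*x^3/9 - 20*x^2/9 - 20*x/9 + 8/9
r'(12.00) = 10120.44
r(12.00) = 31142.22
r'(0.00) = -2.22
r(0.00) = 0.89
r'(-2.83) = -57.13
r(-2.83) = 24.54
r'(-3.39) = -118.32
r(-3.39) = 72.40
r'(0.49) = -2.17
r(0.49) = -0.40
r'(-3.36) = -114.33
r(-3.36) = 68.91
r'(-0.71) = 2.39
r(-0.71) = 0.89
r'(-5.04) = -493.27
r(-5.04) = 531.46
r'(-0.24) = -0.85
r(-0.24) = 1.27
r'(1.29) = 14.59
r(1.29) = 2.79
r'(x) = 16*x^3/3 + 20*x^2/3 - 40*x/9 - 20/9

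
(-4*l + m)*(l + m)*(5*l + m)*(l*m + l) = -20*l^4*m - 20*l^4 - 19*l^3*m^2 - 19*l^3*m + 2*l^2*m^3 + 2*l^2*m^2 + l*m^4 + l*m^3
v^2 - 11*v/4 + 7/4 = (v - 7/4)*(v - 1)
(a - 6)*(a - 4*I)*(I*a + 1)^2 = -a^4 + 6*a^3 + 6*I*a^3 + 9*a^2 - 36*I*a^2 - 54*a - 4*I*a + 24*I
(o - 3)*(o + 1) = o^2 - 2*o - 3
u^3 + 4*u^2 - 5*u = u*(u - 1)*(u + 5)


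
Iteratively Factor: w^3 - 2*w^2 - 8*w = (w - 4)*(w^2 + 2*w) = (w - 4)*(w + 2)*(w)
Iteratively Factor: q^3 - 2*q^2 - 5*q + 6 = (q + 2)*(q^2 - 4*q + 3) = (q - 1)*(q + 2)*(q - 3)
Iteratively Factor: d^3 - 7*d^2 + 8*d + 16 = (d - 4)*(d^2 - 3*d - 4) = (d - 4)*(d + 1)*(d - 4)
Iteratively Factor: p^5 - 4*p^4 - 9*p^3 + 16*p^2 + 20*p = (p - 5)*(p^4 + p^3 - 4*p^2 - 4*p) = p*(p - 5)*(p^3 + p^2 - 4*p - 4) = p*(p - 5)*(p - 2)*(p^2 + 3*p + 2) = p*(p - 5)*(p - 2)*(p + 2)*(p + 1)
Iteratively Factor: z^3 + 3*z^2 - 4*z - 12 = (z - 2)*(z^2 + 5*z + 6) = (z - 2)*(z + 3)*(z + 2)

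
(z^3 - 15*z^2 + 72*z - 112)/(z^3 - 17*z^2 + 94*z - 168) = (z - 4)/(z - 6)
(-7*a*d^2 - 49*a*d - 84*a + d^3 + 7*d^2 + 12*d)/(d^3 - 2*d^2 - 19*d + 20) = (-7*a*d - 21*a + d^2 + 3*d)/(d^2 - 6*d + 5)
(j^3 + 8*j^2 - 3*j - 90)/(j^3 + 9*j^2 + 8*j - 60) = (j - 3)/(j - 2)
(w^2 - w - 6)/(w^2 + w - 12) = (w + 2)/(w + 4)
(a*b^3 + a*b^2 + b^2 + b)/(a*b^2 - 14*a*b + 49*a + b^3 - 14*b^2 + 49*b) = b*(a*b^2 + a*b + b + 1)/(a*b^2 - 14*a*b + 49*a + b^3 - 14*b^2 + 49*b)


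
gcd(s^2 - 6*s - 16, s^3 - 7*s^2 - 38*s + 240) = s - 8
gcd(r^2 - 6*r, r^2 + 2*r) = r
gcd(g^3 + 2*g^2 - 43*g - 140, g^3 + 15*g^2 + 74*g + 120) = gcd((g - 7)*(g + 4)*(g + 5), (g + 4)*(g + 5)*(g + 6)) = g^2 + 9*g + 20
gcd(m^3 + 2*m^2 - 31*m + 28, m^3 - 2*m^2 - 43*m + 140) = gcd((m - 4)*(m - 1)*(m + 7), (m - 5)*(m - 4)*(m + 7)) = m^2 + 3*m - 28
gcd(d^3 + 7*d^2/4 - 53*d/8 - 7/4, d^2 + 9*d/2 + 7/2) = d + 7/2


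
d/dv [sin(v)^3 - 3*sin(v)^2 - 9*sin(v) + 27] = 3*(sin(v)^2 - 2*sin(v) - 3)*cos(v)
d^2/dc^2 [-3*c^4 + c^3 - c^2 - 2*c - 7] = -36*c^2 + 6*c - 2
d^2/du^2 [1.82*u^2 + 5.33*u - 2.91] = 3.64000000000000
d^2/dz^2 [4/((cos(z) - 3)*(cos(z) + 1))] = (-16*sin(z)^2 - 24*cos(z) + 72)*sin(z)^2/((cos(z) - 3)^3*(cos(z) + 1)^3)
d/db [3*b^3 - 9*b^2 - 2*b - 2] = 9*b^2 - 18*b - 2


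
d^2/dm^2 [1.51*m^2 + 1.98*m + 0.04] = 3.02000000000000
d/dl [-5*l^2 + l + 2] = 1 - 10*l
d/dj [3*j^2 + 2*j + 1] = 6*j + 2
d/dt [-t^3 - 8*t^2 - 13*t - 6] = -3*t^2 - 16*t - 13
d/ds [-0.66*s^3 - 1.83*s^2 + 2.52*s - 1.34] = -1.98*s^2 - 3.66*s + 2.52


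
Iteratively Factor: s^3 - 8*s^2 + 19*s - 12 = (s - 3)*(s^2 - 5*s + 4) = (s - 4)*(s - 3)*(s - 1)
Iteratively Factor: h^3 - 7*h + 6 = (h + 3)*(h^2 - 3*h + 2) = (h - 1)*(h + 3)*(h - 2)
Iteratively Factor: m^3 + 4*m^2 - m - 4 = (m + 4)*(m^2 - 1) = (m - 1)*(m + 4)*(m + 1)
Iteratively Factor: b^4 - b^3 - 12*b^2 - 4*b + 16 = (b + 2)*(b^3 - 3*b^2 - 6*b + 8) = (b - 4)*(b + 2)*(b^2 + b - 2) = (b - 4)*(b + 2)^2*(b - 1)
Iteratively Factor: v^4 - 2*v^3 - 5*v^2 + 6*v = (v - 1)*(v^3 - v^2 - 6*v) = (v - 3)*(v - 1)*(v^2 + 2*v) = (v - 3)*(v - 1)*(v + 2)*(v)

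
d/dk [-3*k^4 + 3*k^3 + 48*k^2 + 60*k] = -12*k^3 + 9*k^2 + 96*k + 60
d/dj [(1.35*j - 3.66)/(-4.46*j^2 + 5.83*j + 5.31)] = (6.021*j^2 - 32.6472*j + 28.5063)/(19.8916*j^4 - 52.0036*j^3 - 13.3763*j^2 + 61.9146*j + 28.1961)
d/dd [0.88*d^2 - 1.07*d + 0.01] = 1.76*d - 1.07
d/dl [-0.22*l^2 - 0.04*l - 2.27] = -0.44*l - 0.04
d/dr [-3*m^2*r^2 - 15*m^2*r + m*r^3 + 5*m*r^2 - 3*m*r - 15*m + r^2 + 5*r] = -6*m^2*r - 15*m^2 + 3*m*r^2 + 10*m*r - 3*m + 2*r + 5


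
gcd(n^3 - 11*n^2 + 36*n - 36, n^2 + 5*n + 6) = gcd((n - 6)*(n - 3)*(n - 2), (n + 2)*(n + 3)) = 1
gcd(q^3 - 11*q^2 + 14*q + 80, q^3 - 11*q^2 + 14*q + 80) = q^3 - 11*q^2 + 14*q + 80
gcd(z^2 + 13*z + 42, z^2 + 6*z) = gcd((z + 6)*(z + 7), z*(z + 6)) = z + 6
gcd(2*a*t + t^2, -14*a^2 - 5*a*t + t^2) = 2*a + t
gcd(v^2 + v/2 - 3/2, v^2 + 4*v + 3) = 1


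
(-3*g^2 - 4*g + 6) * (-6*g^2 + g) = 18*g^4 + 21*g^3 - 40*g^2 + 6*g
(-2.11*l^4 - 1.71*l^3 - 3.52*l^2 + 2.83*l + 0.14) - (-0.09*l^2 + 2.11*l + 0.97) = -2.11*l^4 - 1.71*l^3 - 3.43*l^2 + 0.72*l - 0.83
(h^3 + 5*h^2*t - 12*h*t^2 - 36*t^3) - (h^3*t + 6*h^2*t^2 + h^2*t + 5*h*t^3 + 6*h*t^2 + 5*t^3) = -h^3*t + h^3 - 6*h^2*t^2 + 4*h^2*t - 5*h*t^3 - 18*h*t^2 - 41*t^3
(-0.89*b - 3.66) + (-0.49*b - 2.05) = -1.38*b - 5.71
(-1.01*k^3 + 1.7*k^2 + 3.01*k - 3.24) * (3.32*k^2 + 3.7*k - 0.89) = -3.3532*k^5 + 1.907*k^4 + 17.1821*k^3 - 1.1328*k^2 - 14.6669*k + 2.8836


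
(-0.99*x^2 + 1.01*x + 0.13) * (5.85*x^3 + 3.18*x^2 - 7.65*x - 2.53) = -5.7915*x^5 + 2.7603*x^4 + 11.5458*x^3 - 4.8084*x^2 - 3.5498*x - 0.3289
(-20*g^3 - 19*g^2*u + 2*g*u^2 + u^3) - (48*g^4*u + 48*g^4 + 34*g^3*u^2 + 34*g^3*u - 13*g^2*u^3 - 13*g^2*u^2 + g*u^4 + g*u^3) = -48*g^4*u - 48*g^4 - 34*g^3*u^2 - 34*g^3*u - 20*g^3 + 13*g^2*u^3 + 13*g^2*u^2 - 19*g^2*u - g*u^4 - g*u^3 + 2*g*u^2 + u^3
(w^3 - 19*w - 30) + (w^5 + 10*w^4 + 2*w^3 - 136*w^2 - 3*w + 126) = w^5 + 10*w^4 + 3*w^3 - 136*w^2 - 22*w + 96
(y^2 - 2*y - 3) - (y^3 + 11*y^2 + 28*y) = -y^3 - 10*y^2 - 30*y - 3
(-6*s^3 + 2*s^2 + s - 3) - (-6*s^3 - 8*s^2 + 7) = 10*s^2 + s - 10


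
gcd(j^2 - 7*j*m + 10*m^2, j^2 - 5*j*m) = j - 5*m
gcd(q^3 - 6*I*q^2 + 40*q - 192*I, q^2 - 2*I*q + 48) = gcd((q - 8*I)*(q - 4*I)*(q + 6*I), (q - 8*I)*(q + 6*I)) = q^2 - 2*I*q + 48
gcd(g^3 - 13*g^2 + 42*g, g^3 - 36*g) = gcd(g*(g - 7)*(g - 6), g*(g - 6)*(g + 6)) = g^2 - 6*g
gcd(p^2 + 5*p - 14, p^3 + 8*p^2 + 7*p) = p + 7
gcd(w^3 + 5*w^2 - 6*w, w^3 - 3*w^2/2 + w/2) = w^2 - w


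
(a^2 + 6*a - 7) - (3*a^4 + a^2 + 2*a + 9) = -3*a^4 + 4*a - 16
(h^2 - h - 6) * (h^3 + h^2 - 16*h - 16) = h^5 - 23*h^3 - 6*h^2 + 112*h + 96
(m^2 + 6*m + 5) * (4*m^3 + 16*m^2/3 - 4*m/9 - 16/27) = 4*m^5 + 88*m^4/3 + 464*m^3/9 + 632*m^2/27 - 52*m/9 - 80/27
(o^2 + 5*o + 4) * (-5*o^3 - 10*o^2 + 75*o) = -5*o^5 - 35*o^4 + 5*o^3 + 335*o^2 + 300*o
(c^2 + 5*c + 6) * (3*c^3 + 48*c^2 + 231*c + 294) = 3*c^5 + 63*c^4 + 489*c^3 + 1737*c^2 + 2856*c + 1764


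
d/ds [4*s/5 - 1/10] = 4/5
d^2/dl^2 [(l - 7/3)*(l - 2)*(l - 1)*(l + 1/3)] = 12*l^2 - 30*l + 130/9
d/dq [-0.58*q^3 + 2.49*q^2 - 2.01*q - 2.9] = -1.74*q^2 + 4.98*q - 2.01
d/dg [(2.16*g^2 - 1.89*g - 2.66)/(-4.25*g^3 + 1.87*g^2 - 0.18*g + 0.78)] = (9.18*g^4 - 16.065*g^3 - 30.7695*g^2 + 13.318*g - 1.953)/(18.0625*g^6 - 15.895*g^5 + 5.0269*g^4 - 7.3032*g^3 + 2.9496*g^2 - 0.2808*g + 0.6084)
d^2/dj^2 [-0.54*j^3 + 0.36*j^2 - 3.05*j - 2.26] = 0.72 - 3.24*j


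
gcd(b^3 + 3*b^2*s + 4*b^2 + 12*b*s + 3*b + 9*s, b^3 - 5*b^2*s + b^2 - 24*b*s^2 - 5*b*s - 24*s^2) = b^2 + 3*b*s + b + 3*s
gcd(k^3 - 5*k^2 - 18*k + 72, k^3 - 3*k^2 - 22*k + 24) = k^2 - 2*k - 24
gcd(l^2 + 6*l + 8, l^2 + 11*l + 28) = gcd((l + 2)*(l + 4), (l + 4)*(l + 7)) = l + 4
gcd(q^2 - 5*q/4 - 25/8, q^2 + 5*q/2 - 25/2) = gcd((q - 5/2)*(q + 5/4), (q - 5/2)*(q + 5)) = q - 5/2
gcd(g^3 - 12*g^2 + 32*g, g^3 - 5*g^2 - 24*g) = g^2 - 8*g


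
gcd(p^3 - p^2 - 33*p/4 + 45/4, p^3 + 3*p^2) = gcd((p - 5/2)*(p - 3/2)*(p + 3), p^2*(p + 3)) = p + 3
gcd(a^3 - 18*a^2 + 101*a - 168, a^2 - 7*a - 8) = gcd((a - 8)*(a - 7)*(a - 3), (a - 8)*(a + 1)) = a - 8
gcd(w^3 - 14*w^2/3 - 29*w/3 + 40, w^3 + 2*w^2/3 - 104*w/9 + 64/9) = w - 8/3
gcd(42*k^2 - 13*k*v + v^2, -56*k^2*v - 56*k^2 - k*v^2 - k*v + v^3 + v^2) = 1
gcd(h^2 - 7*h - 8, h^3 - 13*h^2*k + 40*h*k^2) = 1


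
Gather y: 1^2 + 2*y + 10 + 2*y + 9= 4*y + 20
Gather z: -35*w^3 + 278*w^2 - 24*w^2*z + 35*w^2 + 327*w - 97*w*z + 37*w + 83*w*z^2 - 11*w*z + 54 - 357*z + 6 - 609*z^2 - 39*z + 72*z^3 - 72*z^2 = -35*w^3 + 313*w^2 + 364*w + 72*z^3 + z^2*(83*w - 681) + z*(-24*w^2 - 108*w - 396) + 60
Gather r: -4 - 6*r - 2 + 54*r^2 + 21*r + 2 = 54*r^2 + 15*r - 4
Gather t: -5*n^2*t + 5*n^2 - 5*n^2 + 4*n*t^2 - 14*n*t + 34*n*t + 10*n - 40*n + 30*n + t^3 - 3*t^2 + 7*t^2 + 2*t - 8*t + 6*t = t^3 + t^2*(4*n + 4) + t*(-5*n^2 + 20*n)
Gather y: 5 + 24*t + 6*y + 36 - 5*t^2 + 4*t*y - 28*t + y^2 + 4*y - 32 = -5*t^2 - 4*t + y^2 + y*(4*t + 10) + 9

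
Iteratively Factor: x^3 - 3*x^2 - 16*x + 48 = (x - 4)*(x^2 + x - 12) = (x - 4)*(x - 3)*(x + 4)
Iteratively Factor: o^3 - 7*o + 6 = (o - 1)*(o^2 + o - 6) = (o - 2)*(o - 1)*(o + 3)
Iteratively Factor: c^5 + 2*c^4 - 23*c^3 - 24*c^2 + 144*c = (c - 3)*(c^4 + 5*c^3 - 8*c^2 - 48*c) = c*(c - 3)*(c^3 + 5*c^2 - 8*c - 48) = c*(c - 3)^2*(c^2 + 8*c + 16) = c*(c - 3)^2*(c + 4)*(c + 4)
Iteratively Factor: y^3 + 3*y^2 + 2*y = (y)*(y^2 + 3*y + 2) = y*(y + 1)*(y + 2)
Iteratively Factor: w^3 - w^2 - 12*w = (w)*(w^2 - w - 12) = w*(w - 4)*(w + 3)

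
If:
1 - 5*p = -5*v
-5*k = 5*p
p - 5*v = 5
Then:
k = 1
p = -1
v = -6/5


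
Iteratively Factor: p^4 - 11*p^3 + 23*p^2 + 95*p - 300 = (p - 5)*(p^3 - 6*p^2 - 7*p + 60) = (p - 5)*(p - 4)*(p^2 - 2*p - 15) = (p - 5)^2*(p - 4)*(p + 3)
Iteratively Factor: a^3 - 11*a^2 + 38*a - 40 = (a - 5)*(a^2 - 6*a + 8) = (a - 5)*(a - 2)*(a - 4)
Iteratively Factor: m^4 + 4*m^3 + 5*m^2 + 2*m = (m)*(m^3 + 4*m^2 + 5*m + 2) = m*(m + 2)*(m^2 + 2*m + 1) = m*(m + 1)*(m + 2)*(m + 1)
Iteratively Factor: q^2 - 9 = (q - 3)*(q + 3)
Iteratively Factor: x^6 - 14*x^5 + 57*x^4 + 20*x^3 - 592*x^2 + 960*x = (x - 4)*(x^5 - 10*x^4 + 17*x^3 + 88*x^2 - 240*x) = (x - 4)^2*(x^4 - 6*x^3 - 7*x^2 + 60*x) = (x - 4)^3*(x^3 - 2*x^2 - 15*x) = (x - 5)*(x - 4)^3*(x^2 + 3*x) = x*(x - 5)*(x - 4)^3*(x + 3)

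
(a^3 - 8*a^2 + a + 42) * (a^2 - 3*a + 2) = a^5 - 11*a^4 + 27*a^3 + 23*a^2 - 124*a + 84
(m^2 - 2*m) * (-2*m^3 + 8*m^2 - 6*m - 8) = -2*m^5 + 12*m^4 - 22*m^3 + 4*m^2 + 16*m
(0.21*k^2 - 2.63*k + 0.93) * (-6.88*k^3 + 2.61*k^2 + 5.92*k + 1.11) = -1.4448*k^5 + 18.6425*k^4 - 12.0195*k^3 - 12.9092*k^2 + 2.5863*k + 1.0323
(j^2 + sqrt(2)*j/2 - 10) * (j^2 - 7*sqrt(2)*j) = j^4 - 13*sqrt(2)*j^3/2 - 17*j^2 + 70*sqrt(2)*j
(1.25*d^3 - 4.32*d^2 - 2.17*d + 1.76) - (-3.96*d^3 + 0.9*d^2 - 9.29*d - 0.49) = 5.21*d^3 - 5.22*d^2 + 7.12*d + 2.25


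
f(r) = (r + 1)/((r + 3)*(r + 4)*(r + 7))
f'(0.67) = -0.00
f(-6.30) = -1.00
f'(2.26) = -0.00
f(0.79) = 0.01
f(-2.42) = -0.34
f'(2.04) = -0.00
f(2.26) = 0.01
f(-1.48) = -0.02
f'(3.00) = 0.00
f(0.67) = 0.01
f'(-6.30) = 0.88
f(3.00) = 0.01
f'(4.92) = -0.00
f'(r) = -(r + 1)/((r + 3)*(r + 4)*(r + 7)^2) - (r + 1)/((r + 3)*(r + 4)^2*(r + 7)) - (r + 1)/((r + 3)^2*(r + 4)*(r + 7)) + 1/((r + 3)*(r + 4)*(r + 7)) = (-2*r^3 - 17*r^2 - 28*r + 23)/(r^6 + 28*r^5 + 318*r^4 + 1876*r^3 + 6073*r^2 + 10248*r + 7056)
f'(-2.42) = 1.11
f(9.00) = 0.00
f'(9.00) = 0.00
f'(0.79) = -0.00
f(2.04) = 0.01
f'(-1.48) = 0.08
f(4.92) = 0.01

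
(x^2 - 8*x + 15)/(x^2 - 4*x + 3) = (x - 5)/(x - 1)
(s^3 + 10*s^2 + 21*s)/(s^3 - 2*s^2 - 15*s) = (s + 7)/(s - 5)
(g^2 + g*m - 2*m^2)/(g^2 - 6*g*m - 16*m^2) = (g - m)/(g - 8*m)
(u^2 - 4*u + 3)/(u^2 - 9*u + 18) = (u - 1)/(u - 6)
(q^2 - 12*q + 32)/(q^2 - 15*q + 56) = (q - 4)/(q - 7)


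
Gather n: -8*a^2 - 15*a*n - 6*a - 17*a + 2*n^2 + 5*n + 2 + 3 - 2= -8*a^2 - 23*a + 2*n^2 + n*(5 - 15*a) + 3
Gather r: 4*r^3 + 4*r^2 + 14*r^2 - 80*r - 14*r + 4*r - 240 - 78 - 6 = 4*r^3 + 18*r^2 - 90*r - 324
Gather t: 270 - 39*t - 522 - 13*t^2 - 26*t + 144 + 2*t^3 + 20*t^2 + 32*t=2*t^3 + 7*t^2 - 33*t - 108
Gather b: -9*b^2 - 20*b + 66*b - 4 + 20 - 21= -9*b^2 + 46*b - 5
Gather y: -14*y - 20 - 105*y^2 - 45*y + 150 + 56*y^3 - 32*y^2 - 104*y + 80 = 56*y^3 - 137*y^2 - 163*y + 210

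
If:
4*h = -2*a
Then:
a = -2*h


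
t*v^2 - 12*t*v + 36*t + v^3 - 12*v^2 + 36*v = (t + v)*(v - 6)^2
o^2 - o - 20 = (o - 5)*(o + 4)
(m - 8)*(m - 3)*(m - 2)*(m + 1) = m^4 - 12*m^3 + 33*m^2 - 2*m - 48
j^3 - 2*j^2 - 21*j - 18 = (j - 6)*(j + 1)*(j + 3)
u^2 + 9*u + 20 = (u + 4)*(u + 5)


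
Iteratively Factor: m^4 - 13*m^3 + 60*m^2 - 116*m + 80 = (m - 2)*(m^3 - 11*m^2 + 38*m - 40) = (m - 2)^2*(m^2 - 9*m + 20) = (m - 5)*(m - 2)^2*(m - 4)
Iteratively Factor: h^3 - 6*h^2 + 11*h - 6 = (h - 1)*(h^2 - 5*h + 6) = (h - 3)*(h - 1)*(h - 2)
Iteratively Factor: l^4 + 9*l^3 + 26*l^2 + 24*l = (l)*(l^3 + 9*l^2 + 26*l + 24) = l*(l + 3)*(l^2 + 6*l + 8) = l*(l + 2)*(l + 3)*(l + 4)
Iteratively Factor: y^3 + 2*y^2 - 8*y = (y + 4)*(y^2 - 2*y) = y*(y + 4)*(y - 2)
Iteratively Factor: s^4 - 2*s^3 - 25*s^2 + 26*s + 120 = (s + 4)*(s^3 - 6*s^2 - s + 30) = (s - 3)*(s + 4)*(s^2 - 3*s - 10) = (s - 5)*(s - 3)*(s + 4)*(s + 2)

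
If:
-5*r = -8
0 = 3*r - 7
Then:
No Solution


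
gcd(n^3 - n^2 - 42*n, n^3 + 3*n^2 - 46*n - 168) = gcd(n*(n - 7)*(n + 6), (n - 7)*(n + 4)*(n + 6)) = n^2 - n - 42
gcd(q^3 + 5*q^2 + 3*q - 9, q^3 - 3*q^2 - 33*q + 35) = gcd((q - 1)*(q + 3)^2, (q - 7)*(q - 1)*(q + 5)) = q - 1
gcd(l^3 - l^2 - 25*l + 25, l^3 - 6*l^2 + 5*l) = l^2 - 6*l + 5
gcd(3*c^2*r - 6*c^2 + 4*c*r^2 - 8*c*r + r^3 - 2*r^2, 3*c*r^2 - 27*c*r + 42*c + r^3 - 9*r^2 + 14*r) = 3*c*r - 6*c + r^2 - 2*r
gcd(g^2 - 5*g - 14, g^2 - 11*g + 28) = g - 7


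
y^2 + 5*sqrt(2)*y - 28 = (y - 2*sqrt(2))*(y + 7*sqrt(2))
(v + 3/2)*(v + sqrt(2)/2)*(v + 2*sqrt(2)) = v^3 + 3*v^2/2 + 5*sqrt(2)*v^2/2 + 2*v + 15*sqrt(2)*v/4 + 3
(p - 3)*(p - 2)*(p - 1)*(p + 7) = p^4 + p^3 - 31*p^2 + 71*p - 42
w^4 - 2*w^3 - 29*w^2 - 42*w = w*(w - 7)*(w + 2)*(w + 3)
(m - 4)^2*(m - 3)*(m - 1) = m^4 - 12*m^3 + 51*m^2 - 88*m + 48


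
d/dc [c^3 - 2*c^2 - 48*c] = 3*c^2 - 4*c - 48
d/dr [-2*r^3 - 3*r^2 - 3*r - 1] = -6*r^2 - 6*r - 3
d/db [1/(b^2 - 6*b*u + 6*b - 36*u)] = 2*(-b + 3*u - 3)/(b^2 - 6*b*u + 6*b - 36*u)^2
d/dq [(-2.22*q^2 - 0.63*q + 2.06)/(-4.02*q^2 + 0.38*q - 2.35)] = (-3.3762*q^2 + 26.9964*q + 0.6977)/(16.1604*q^4 - 3.0552*q^3 + 19.0384*q^2 - 1.786*q + 5.5225)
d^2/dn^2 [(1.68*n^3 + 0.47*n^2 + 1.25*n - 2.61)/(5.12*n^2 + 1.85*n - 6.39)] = (-2.8421709430404e-14*n^4 + 178.060368*n^3 - 437.416848*n^2 + 508.632048*n - 120.711222)/(134.217728*n^6 + 145.48992*n^5 - 449.960448*n^4 - 356.824855*n^3 + 561.571731*n^2 + 226.618155*n - 260.917119)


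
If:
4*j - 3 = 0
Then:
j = 3/4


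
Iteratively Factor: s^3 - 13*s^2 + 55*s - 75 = (s - 3)*(s^2 - 10*s + 25) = (s - 5)*(s - 3)*(s - 5)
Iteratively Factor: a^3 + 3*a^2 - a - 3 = (a + 1)*(a^2 + 2*a - 3) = (a + 1)*(a + 3)*(a - 1)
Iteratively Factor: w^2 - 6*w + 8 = (w - 2)*(w - 4)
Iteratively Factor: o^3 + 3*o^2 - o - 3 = (o + 3)*(o^2 - 1) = (o - 1)*(o + 3)*(o + 1)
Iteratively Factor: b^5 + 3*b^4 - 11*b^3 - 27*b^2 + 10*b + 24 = (b - 3)*(b^4 + 6*b^3 + 7*b^2 - 6*b - 8) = (b - 3)*(b - 1)*(b^3 + 7*b^2 + 14*b + 8) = (b - 3)*(b - 1)*(b + 2)*(b^2 + 5*b + 4) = (b - 3)*(b - 1)*(b + 1)*(b + 2)*(b + 4)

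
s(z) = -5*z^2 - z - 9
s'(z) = -10*z - 1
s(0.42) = -10.30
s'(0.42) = -5.20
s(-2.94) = -49.28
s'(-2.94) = 28.40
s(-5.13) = -135.45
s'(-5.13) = 50.30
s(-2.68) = -42.23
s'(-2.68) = 25.80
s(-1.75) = -22.56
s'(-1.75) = 16.50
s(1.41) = -20.35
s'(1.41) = -15.10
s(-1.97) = -26.43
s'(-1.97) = 18.70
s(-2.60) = -40.20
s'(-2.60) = 25.00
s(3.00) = -57.00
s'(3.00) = -31.00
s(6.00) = -195.00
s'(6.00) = -61.00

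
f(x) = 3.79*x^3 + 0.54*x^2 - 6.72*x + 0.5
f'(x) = 11.37*x^2 + 1.08*x - 6.72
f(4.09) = 241.35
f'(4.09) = 187.90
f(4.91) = 429.15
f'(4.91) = 272.69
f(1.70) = 9.26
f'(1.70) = 27.98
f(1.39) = 2.38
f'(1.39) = 16.75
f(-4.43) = -288.63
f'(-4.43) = 211.63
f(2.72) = 62.49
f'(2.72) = 80.34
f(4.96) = 442.92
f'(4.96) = 278.36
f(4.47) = 319.75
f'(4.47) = 225.29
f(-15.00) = -12568.45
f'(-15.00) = 2535.33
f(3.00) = 87.53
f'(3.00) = 98.85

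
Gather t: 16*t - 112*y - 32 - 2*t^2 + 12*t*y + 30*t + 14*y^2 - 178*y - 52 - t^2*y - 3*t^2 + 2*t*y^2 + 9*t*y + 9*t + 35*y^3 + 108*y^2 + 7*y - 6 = t^2*(-y - 5) + t*(2*y^2 + 21*y + 55) + 35*y^3 + 122*y^2 - 283*y - 90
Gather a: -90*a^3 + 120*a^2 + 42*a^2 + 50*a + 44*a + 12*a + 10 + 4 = -90*a^3 + 162*a^2 + 106*a + 14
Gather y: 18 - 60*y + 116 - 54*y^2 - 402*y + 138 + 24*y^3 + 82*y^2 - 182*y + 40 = 24*y^3 + 28*y^2 - 644*y + 312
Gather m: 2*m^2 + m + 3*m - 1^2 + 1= 2*m^2 + 4*m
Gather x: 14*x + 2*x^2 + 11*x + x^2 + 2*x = 3*x^2 + 27*x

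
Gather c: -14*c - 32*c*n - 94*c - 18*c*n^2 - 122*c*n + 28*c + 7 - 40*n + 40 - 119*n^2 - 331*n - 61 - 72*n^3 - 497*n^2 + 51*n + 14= c*(-18*n^2 - 154*n - 80) - 72*n^3 - 616*n^2 - 320*n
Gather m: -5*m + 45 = 45 - 5*m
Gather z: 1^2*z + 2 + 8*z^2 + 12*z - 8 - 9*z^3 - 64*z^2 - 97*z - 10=-9*z^3 - 56*z^2 - 84*z - 16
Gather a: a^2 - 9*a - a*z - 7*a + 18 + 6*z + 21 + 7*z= a^2 + a*(-z - 16) + 13*z + 39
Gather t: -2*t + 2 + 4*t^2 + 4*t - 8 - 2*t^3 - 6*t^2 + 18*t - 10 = -2*t^3 - 2*t^2 + 20*t - 16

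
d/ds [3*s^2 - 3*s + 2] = 6*s - 3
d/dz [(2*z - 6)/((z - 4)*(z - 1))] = 2*(-z^2 + 6*z - 11)/(z^4 - 10*z^3 + 33*z^2 - 40*z + 16)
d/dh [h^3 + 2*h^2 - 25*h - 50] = 3*h^2 + 4*h - 25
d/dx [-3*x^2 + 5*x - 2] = 5 - 6*x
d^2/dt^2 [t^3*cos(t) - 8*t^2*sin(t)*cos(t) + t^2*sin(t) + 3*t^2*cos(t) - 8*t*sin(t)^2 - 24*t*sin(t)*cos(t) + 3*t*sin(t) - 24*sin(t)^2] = -t^3*cos(t) - 7*t^2*sin(t) + 16*t^2*sin(2*t) - 3*t^2*cos(t) - 15*t*sin(t) + 10*t*cos(t) - 48*sqrt(2)*t*cos(2*t + pi/4) + 2*sin(t) - 24*sin(2*t) + 12*cos(t) - 96*cos(2*t)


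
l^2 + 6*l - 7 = (l - 1)*(l + 7)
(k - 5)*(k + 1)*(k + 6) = k^3 + 2*k^2 - 29*k - 30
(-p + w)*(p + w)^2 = -p^3 - p^2*w + p*w^2 + w^3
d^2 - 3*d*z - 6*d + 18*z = (d - 6)*(d - 3*z)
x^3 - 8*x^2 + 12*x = x*(x - 6)*(x - 2)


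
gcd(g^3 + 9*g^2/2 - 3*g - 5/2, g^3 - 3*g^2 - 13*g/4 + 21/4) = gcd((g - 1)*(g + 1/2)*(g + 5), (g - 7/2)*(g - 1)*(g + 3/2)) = g - 1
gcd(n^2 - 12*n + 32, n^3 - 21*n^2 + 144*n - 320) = n - 8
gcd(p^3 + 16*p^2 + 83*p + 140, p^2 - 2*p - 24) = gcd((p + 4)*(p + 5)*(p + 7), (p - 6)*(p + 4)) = p + 4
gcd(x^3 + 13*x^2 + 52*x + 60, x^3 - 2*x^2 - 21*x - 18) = 1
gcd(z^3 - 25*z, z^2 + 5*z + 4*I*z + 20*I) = z + 5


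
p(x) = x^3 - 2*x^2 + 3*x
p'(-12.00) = 483.00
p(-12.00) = -2052.00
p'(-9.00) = 282.00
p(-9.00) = -918.00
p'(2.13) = 8.09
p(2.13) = 6.98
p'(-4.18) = 72.14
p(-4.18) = -120.52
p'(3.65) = 28.37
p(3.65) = 32.93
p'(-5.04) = 99.36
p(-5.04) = -193.95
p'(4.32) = 41.71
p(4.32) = 56.26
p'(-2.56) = 32.90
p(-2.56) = -37.56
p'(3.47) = 25.24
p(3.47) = 28.11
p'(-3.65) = 57.57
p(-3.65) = -86.22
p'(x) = 3*x^2 - 4*x + 3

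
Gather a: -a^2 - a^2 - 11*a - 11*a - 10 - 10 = -2*a^2 - 22*a - 20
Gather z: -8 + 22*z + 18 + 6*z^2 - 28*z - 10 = 6*z^2 - 6*z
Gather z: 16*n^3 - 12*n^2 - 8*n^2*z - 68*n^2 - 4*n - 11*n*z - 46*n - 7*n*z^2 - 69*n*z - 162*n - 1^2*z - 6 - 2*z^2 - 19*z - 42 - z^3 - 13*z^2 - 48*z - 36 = 16*n^3 - 80*n^2 - 212*n - z^3 + z^2*(-7*n - 15) + z*(-8*n^2 - 80*n - 68) - 84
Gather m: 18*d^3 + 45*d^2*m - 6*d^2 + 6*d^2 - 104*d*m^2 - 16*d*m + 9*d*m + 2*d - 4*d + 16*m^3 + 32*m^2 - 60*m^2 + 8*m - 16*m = 18*d^3 - 2*d + 16*m^3 + m^2*(-104*d - 28) + m*(45*d^2 - 7*d - 8)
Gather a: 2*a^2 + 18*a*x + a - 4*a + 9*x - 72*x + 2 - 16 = 2*a^2 + a*(18*x - 3) - 63*x - 14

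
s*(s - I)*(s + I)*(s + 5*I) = s^4 + 5*I*s^3 + s^2 + 5*I*s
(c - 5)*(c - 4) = c^2 - 9*c + 20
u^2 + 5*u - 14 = (u - 2)*(u + 7)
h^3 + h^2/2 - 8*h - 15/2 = (h - 3)*(h + 1)*(h + 5/2)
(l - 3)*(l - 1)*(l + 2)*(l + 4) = l^4 + 2*l^3 - 13*l^2 - 14*l + 24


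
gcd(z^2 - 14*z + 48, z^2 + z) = 1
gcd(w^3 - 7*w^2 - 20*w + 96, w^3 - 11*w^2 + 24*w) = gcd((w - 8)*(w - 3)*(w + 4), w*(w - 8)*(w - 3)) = w^2 - 11*w + 24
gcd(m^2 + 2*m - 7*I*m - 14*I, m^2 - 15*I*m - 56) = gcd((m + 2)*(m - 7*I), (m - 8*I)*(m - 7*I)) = m - 7*I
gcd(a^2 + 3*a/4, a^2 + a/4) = a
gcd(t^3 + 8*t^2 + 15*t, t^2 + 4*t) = t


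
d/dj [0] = 0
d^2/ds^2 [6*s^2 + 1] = 12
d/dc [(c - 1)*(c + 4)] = 2*c + 3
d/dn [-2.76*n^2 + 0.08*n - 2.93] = 0.08 - 5.52*n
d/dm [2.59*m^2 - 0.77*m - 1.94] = 5.18*m - 0.77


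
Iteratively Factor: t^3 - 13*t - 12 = (t + 3)*(t^2 - 3*t - 4) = (t + 1)*(t + 3)*(t - 4)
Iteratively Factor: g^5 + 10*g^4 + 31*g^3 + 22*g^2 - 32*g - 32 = (g - 1)*(g^4 + 11*g^3 + 42*g^2 + 64*g + 32) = (g - 1)*(g + 4)*(g^3 + 7*g^2 + 14*g + 8) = (g - 1)*(g + 2)*(g + 4)*(g^2 + 5*g + 4) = (g - 1)*(g + 1)*(g + 2)*(g + 4)*(g + 4)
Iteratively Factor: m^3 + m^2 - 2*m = (m - 1)*(m^2 + 2*m) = (m - 1)*(m + 2)*(m)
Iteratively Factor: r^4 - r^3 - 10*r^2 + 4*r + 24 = (r - 2)*(r^3 + r^2 - 8*r - 12) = (r - 2)*(r + 2)*(r^2 - r - 6) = (r - 3)*(r - 2)*(r + 2)*(r + 2)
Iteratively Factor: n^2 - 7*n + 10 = (n - 2)*(n - 5)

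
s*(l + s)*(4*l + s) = 4*l^2*s + 5*l*s^2 + s^3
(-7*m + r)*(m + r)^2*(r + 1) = -7*m^3*r - 7*m^3 - 13*m^2*r^2 - 13*m^2*r - 5*m*r^3 - 5*m*r^2 + r^4 + r^3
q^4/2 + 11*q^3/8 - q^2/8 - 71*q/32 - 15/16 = (q/2 + 1)*(q - 5/4)*(q + 1/2)*(q + 3/2)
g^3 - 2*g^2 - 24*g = g*(g - 6)*(g + 4)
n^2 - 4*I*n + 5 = (n - 5*I)*(n + I)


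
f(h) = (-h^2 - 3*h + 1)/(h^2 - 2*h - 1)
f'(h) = (2 - 2*h)*(-h^2 - 3*h + 1)/(h^2 - 2*h - 1)^2 + (-2*h - 3)/(h^2 - 2*h - 1) = 5*(h^2 + 1)/(h^4 - 4*h^3 + 2*h^2 + 4*h + 1)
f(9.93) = -1.64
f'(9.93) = 0.08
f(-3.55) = -0.05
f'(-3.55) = 0.19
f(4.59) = -3.11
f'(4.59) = 0.93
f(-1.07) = 1.34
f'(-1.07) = 2.05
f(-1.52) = 0.75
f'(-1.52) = 0.87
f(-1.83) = 0.52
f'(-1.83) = 0.60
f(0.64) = 0.71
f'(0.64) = 2.01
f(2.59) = -25.52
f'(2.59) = 138.19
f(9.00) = -1.73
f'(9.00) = 0.11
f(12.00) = -1.50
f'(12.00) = 0.05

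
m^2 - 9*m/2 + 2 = (m - 4)*(m - 1/2)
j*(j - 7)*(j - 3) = j^3 - 10*j^2 + 21*j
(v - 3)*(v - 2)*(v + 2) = v^3 - 3*v^2 - 4*v + 12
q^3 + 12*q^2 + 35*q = q*(q + 5)*(q + 7)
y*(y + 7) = y^2 + 7*y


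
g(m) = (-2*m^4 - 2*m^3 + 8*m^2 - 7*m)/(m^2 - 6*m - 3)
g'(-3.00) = 4.15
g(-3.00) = -0.62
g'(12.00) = -44.37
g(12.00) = -635.65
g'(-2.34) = 2.54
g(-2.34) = 1.56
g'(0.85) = 0.17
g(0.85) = 0.33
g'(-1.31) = 1.20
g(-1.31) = 3.27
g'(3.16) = 22.90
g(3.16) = 17.10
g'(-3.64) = 5.92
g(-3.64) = -3.84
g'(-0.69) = 13.68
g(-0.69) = 5.47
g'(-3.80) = 6.39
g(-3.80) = -4.82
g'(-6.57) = 15.48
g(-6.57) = -34.78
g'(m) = (6 - 2*m)*(-2*m^4 - 2*m^3 + 8*m^2 - 7*m)/(m^2 - 6*m - 3)^2 + (-8*m^3 - 6*m^2 + 16*m - 7)/(m^2 - 6*m - 3) = (-4*m^5 + 34*m^4 + 48*m^3 - 23*m^2 - 48*m + 21)/(m^4 - 12*m^3 + 30*m^2 + 36*m + 9)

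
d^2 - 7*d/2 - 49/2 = (d - 7)*(d + 7/2)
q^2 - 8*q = q*(q - 8)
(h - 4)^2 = h^2 - 8*h + 16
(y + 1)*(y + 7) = y^2 + 8*y + 7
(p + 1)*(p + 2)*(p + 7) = p^3 + 10*p^2 + 23*p + 14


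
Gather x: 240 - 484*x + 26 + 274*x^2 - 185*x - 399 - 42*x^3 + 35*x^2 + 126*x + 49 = -42*x^3 + 309*x^2 - 543*x - 84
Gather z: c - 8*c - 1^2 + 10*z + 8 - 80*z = -7*c - 70*z + 7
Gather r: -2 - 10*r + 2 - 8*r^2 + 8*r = -8*r^2 - 2*r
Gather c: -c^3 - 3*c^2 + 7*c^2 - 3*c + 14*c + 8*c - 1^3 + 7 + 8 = -c^3 + 4*c^2 + 19*c + 14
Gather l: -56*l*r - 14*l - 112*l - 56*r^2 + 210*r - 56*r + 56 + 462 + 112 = l*(-56*r - 126) - 56*r^2 + 154*r + 630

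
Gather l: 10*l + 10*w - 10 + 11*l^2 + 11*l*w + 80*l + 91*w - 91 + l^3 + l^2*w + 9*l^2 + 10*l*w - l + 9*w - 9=l^3 + l^2*(w + 20) + l*(21*w + 89) + 110*w - 110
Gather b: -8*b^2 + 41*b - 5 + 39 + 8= -8*b^2 + 41*b + 42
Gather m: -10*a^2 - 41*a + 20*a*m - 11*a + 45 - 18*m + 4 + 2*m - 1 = -10*a^2 - 52*a + m*(20*a - 16) + 48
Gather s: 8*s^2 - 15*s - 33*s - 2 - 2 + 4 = 8*s^2 - 48*s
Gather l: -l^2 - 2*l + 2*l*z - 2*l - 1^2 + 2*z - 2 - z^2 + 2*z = -l^2 + l*(2*z - 4) - z^2 + 4*z - 3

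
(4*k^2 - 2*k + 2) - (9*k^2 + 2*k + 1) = -5*k^2 - 4*k + 1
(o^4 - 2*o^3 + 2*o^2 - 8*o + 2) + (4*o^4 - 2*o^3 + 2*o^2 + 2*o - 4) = 5*o^4 - 4*o^3 + 4*o^2 - 6*o - 2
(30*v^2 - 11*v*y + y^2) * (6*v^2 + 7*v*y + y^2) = 180*v^4 + 144*v^3*y - 41*v^2*y^2 - 4*v*y^3 + y^4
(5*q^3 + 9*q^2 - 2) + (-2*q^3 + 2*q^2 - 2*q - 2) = 3*q^3 + 11*q^2 - 2*q - 4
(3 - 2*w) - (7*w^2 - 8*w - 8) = -7*w^2 + 6*w + 11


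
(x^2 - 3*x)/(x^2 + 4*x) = (x - 3)/(x + 4)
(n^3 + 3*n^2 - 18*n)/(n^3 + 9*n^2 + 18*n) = (n - 3)/(n + 3)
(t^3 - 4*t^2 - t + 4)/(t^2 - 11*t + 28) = (t^2 - 1)/(t - 7)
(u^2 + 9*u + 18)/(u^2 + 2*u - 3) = (u + 6)/(u - 1)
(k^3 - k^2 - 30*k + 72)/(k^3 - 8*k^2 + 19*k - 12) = (k + 6)/(k - 1)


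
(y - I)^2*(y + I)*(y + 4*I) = y^4 + 3*I*y^3 + 5*y^2 + 3*I*y + 4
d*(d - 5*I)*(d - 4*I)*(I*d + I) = I*d^4 + 9*d^3 + I*d^3 + 9*d^2 - 20*I*d^2 - 20*I*d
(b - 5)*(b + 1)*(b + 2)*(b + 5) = b^4 + 3*b^3 - 23*b^2 - 75*b - 50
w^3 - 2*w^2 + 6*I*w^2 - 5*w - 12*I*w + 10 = (w - 2)*(w + I)*(w + 5*I)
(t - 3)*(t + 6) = t^2 + 3*t - 18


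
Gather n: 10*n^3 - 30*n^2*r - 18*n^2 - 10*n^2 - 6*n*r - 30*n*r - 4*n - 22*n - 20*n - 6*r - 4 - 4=10*n^3 + n^2*(-30*r - 28) + n*(-36*r - 46) - 6*r - 8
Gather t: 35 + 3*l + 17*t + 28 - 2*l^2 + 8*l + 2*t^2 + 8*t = -2*l^2 + 11*l + 2*t^2 + 25*t + 63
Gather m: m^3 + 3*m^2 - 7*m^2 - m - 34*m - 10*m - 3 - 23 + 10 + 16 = m^3 - 4*m^2 - 45*m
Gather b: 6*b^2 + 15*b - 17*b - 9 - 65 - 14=6*b^2 - 2*b - 88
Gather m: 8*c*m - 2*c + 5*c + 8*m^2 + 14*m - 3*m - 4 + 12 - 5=3*c + 8*m^2 + m*(8*c + 11) + 3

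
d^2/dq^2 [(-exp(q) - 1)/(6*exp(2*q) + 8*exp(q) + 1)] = (-36*exp(4*q) - 96*exp(3*q) - 108*exp(2*q) - 32*exp(q) + 7)*exp(q)/(216*exp(6*q) + 864*exp(5*q) + 1260*exp(4*q) + 800*exp(3*q) + 210*exp(2*q) + 24*exp(q) + 1)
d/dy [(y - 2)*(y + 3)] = 2*y + 1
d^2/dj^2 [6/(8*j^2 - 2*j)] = 6*(-4*j*(4*j - 1) + (8*j - 1)^2)/(j^3*(4*j - 1)^3)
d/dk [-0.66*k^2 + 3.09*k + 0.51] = 3.09 - 1.32*k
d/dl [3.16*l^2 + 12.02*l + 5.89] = 6.32*l + 12.02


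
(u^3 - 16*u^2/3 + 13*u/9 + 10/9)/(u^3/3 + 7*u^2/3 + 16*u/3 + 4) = (9*u^3 - 48*u^2 + 13*u + 10)/(3*(u^3 + 7*u^2 + 16*u + 12))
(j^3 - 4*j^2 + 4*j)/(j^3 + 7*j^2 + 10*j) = (j^2 - 4*j + 4)/(j^2 + 7*j + 10)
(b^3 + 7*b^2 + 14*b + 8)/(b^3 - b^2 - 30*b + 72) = (b^3 + 7*b^2 + 14*b + 8)/(b^3 - b^2 - 30*b + 72)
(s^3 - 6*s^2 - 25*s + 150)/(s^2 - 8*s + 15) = (s^2 - s - 30)/(s - 3)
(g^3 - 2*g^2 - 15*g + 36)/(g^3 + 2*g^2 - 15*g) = (g^2 + g - 12)/(g*(g + 5))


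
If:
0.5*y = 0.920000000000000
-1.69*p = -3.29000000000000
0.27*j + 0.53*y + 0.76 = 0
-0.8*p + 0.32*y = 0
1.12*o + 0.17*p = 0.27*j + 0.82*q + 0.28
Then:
No Solution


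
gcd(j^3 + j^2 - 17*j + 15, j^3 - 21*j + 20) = j^2 + 4*j - 5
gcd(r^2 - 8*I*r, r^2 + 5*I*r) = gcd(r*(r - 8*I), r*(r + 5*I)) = r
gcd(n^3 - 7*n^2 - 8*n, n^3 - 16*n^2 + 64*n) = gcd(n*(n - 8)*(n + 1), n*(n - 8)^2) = n^2 - 8*n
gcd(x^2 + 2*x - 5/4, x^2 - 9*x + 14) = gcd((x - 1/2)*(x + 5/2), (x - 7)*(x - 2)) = 1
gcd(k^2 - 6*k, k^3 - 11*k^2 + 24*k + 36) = k - 6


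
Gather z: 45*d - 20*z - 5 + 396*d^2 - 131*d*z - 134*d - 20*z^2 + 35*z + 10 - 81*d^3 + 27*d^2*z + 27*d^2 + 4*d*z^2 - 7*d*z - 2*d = -81*d^3 + 423*d^2 - 91*d + z^2*(4*d - 20) + z*(27*d^2 - 138*d + 15) + 5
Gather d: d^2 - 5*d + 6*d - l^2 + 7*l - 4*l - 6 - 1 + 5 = d^2 + d - l^2 + 3*l - 2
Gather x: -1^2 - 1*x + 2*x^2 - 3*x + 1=2*x^2 - 4*x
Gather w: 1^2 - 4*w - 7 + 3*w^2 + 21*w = 3*w^2 + 17*w - 6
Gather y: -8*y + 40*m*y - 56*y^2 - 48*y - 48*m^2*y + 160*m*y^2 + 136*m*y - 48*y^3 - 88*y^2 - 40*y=-48*y^3 + y^2*(160*m - 144) + y*(-48*m^2 + 176*m - 96)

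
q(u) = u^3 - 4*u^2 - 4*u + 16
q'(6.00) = 56.00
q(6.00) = 64.00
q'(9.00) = 167.00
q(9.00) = 385.00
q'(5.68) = 47.35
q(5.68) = 47.48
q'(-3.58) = 63.09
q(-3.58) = -66.83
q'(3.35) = 2.87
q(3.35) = -4.69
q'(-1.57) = 15.95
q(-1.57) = 8.55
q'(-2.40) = 32.48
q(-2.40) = -11.26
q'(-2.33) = 30.93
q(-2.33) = -9.04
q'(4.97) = 30.34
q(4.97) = 20.08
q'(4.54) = 21.51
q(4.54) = 8.97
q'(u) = 3*u^2 - 8*u - 4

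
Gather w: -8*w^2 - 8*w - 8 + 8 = -8*w^2 - 8*w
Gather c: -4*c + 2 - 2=-4*c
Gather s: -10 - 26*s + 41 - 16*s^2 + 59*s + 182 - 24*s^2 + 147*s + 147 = -40*s^2 + 180*s + 360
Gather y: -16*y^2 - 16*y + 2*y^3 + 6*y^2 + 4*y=2*y^3 - 10*y^2 - 12*y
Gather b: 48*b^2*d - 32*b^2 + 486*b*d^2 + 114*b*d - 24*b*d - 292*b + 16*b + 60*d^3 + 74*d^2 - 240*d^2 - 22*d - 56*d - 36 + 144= b^2*(48*d - 32) + b*(486*d^2 + 90*d - 276) + 60*d^3 - 166*d^2 - 78*d + 108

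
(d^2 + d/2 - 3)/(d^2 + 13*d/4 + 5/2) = 2*(2*d - 3)/(4*d + 5)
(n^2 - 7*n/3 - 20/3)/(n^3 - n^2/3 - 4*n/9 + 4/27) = 9*(3*n^2 - 7*n - 20)/(27*n^3 - 9*n^2 - 12*n + 4)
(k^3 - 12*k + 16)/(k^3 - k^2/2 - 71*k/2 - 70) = 2*(k^2 - 4*k + 4)/(2*k^2 - 9*k - 35)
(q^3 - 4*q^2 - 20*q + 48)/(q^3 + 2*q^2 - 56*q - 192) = (q^2 - 8*q + 12)/(q^2 - 2*q - 48)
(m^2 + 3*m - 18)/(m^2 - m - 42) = (m - 3)/(m - 7)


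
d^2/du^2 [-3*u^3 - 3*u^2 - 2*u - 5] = -18*u - 6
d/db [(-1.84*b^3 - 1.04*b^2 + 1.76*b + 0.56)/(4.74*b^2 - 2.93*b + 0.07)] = (-8.7216*b^4 + 10.7824*b^3 - 5.6816*b^2 - 5.4544*b + 1.764)/(22.4676*b^4 - 27.7764*b^3 + 9.2485*b^2 - 0.4102*b + 0.0049)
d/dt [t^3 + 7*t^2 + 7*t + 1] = 3*t^2 + 14*t + 7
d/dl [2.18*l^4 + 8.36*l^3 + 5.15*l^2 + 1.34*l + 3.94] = 8.72*l^3 + 25.08*l^2 + 10.3*l + 1.34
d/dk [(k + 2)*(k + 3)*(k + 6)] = 3*k^2 + 22*k + 36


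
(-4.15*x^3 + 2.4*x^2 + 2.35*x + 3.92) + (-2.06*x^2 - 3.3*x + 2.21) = -4.15*x^3 + 0.34*x^2 - 0.95*x + 6.13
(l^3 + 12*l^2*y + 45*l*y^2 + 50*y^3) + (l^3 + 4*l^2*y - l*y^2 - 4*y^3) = 2*l^3 + 16*l^2*y + 44*l*y^2 + 46*y^3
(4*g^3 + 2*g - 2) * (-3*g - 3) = -12*g^4 - 12*g^3 - 6*g^2 + 6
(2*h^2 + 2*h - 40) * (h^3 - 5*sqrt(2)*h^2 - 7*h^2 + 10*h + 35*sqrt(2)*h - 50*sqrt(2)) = 2*h^5 - 10*sqrt(2)*h^4 - 12*h^4 - 34*h^3 + 60*sqrt(2)*h^3 + 170*sqrt(2)*h^2 + 300*h^2 - 1500*sqrt(2)*h - 400*h + 2000*sqrt(2)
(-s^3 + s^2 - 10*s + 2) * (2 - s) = s^4 - 3*s^3 + 12*s^2 - 22*s + 4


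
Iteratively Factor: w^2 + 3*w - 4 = (w - 1)*(w + 4)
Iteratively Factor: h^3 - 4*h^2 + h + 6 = (h + 1)*(h^2 - 5*h + 6) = (h - 3)*(h + 1)*(h - 2)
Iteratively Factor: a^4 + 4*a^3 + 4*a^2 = (a)*(a^3 + 4*a^2 + 4*a) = a*(a + 2)*(a^2 + 2*a) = a*(a + 2)^2*(a)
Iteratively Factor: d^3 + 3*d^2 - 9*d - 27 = (d - 3)*(d^2 + 6*d + 9) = (d - 3)*(d + 3)*(d + 3)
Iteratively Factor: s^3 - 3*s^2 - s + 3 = (s + 1)*(s^2 - 4*s + 3) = (s - 1)*(s + 1)*(s - 3)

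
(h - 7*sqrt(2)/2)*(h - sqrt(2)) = h^2 - 9*sqrt(2)*h/2 + 7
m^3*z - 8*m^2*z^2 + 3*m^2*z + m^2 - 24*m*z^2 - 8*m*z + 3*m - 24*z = (m + 3)*(m - 8*z)*(m*z + 1)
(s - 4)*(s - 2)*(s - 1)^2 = s^4 - 8*s^3 + 21*s^2 - 22*s + 8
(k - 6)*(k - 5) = k^2 - 11*k + 30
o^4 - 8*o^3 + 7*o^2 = o^2*(o - 7)*(o - 1)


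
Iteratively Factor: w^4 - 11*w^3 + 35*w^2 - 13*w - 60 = (w - 5)*(w^3 - 6*w^2 + 5*w + 12) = (w - 5)*(w + 1)*(w^2 - 7*w + 12) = (w - 5)*(w - 4)*(w + 1)*(w - 3)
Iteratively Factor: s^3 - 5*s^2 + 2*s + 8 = (s - 4)*(s^2 - s - 2) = (s - 4)*(s - 2)*(s + 1)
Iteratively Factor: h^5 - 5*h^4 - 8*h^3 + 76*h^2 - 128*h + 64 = (h - 2)*(h^4 - 3*h^3 - 14*h^2 + 48*h - 32) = (h - 4)*(h - 2)*(h^3 + h^2 - 10*h + 8) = (h - 4)*(h - 2)^2*(h^2 + 3*h - 4) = (h - 4)*(h - 2)^2*(h - 1)*(h + 4)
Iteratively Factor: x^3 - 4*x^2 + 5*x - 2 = (x - 1)*(x^2 - 3*x + 2) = (x - 2)*(x - 1)*(x - 1)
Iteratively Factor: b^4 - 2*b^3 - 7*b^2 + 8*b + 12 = (b + 2)*(b^3 - 4*b^2 + b + 6) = (b - 2)*(b + 2)*(b^2 - 2*b - 3) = (b - 2)*(b + 1)*(b + 2)*(b - 3)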